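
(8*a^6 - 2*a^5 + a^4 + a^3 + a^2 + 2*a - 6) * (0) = 0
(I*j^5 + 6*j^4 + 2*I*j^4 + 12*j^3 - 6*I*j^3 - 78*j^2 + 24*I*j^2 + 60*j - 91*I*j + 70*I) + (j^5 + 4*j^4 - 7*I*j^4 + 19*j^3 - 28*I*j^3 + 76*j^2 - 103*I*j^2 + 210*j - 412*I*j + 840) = j^5 + I*j^5 + 10*j^4 - 5*I*j^4 + 31*j^3 - 34*I*j^3 - 2*j^2 - 79*I*j^2 + 270*j - 503*I*j + 840 + 70*I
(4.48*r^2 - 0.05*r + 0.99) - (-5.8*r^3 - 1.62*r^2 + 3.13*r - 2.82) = 5.8*r^3 + 6.1*r^2 - 3.18*r + 3.81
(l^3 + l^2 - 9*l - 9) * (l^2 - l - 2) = l^5 - 12*l^3 - 2*l^2 + 27*l + 18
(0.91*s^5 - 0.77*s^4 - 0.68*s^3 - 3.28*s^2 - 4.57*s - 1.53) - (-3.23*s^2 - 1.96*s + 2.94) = 0.91*s^5 - 0.77*s^4 - 0.68*s^3 - 0.0499999999999998*s^2 - 2.61*s - 4.47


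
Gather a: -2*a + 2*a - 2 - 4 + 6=0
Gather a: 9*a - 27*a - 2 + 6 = 4 - 18*a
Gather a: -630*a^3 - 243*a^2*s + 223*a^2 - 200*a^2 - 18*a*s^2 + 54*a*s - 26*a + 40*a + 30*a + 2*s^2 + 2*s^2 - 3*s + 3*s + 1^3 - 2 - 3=-630*a^3 + a^2*(23 - 243*s) + a*(-18*s^2 + 54*s + 44) + 4*s^2 - 4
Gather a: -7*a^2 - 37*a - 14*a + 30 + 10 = -7*a^2 - 51*a + 40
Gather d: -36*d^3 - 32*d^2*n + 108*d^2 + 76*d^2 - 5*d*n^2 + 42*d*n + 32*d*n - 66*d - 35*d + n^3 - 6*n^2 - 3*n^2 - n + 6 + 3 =-36*d^3 + d^2*(184 - 32*n) + d*(-5*n^2 + 74*n - 101) + n^3 - 9*n^2 - n + 9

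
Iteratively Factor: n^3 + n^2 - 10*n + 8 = (n - 2)*(n^2 + 3*n - 4) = (n - 2)*(n + 4)*(n - 1)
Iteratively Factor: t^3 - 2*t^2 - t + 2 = (t - 1)*(t^2 - t - 2) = (t - 1)*(t + 1)*(t - 2)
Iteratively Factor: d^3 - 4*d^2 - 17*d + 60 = (d - 5)*(d^2 + d - 12) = (d - 5)*(d - 3)*(d + 4)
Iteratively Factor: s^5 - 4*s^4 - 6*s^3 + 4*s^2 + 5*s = (s)*(s^4 - 4*s^3 - 6*s^2 + 4*s + 5) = s*(s + 1)*(s^3 - 5*s^2 - s + 5) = s*(s - 5)*(s + 1)*(s^2 - 1) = s*(s - 5)*(s - 1)*(s + 1)*(s + 1)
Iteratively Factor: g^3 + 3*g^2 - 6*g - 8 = (g + 4)*(g^2 - g - 2) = (g + 1)*(g + 4)*(g - 2)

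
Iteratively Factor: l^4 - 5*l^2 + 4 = (l - 1)*(l^3 + l^2 - 4*l - 4) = (l - 2)*(l - 1)*(l^2 + 3*l + 2) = (l - 2)*(l - 1)*(l + 1)*(l + 2)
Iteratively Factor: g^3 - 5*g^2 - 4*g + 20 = (g - 5)*(g^2 - 4) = (g - 5)*(g + 2)*(g - 2)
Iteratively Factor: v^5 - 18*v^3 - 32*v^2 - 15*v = (v + 1)*(v^4 - v^3 - 17*v^2 - 15*v) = (v + 1)*(v + 3)*(v^3 - 4*v^2 - 5*v) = v*(v + 1)*(v + 3)*(v^2 - 4*v - 5) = v*(v + 1)^2*(v + 3)*(v - 5)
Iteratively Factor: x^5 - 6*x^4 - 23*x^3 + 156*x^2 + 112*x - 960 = (x + 3)*(x^4 - 9*x^3 + 4*x^2 + 144*x - 320) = (x - 4)*(x + 3)*(x^3 - 5*x^2 - 16*x + 80) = (x - 4)*(x + 3)*(x + 4)*(x^2 - 9*x + 20) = (x - 4)^2*(x + 3)*(x + 4)*(x - 5)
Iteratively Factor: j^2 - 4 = (j + 2)*(j - 2)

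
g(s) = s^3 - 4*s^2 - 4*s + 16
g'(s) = 3*s^2 - 8*s - 4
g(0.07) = 15.70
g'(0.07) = -4.55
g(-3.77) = -79.35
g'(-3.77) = 68.80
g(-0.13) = 16.45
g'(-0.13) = -2.91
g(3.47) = -4.26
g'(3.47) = 4.36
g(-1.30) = 12.24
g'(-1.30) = 11.47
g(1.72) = 2.37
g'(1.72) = -8.88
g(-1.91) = 2.08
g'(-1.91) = 22.22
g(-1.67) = 6.87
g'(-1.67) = 17.73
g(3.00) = -5.00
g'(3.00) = -1.00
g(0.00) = 16.00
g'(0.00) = -4.00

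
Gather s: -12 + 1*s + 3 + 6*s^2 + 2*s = 6*s^2 + 3*s - 9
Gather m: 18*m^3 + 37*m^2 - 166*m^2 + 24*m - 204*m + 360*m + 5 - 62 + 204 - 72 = 18*m^3 - 129*m^2 + 180*m + 75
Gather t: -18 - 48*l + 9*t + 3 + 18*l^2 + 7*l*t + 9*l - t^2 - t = 18*l^2 - 39*l - t^2 + t*(7*l + 8) - 15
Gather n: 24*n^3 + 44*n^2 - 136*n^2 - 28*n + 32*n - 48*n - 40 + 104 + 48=24*n^3 - 92*n^2 - 44*n + 112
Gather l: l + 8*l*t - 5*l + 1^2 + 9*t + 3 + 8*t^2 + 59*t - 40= l*(8*t - 4) + 8*t^2 + 68*t - 36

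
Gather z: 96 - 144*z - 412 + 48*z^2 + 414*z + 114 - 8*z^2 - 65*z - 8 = 40*z^2 + 205*z - 210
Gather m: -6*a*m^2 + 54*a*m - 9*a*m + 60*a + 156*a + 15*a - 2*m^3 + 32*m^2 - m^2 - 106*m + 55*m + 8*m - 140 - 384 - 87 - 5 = 231*a - 2*m^3 + m^2*(31 - 6*a) + m*(45*a - 43) - 616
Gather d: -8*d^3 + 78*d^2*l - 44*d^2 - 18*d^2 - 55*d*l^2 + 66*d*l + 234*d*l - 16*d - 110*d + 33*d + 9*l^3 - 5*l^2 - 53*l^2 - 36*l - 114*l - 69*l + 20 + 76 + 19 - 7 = -8*d^3 + d^2*(78*l - 62) + d*(-55*l^2 + 300*l - 93) + 9*l^3 - 58*l^2 - 219*l + 108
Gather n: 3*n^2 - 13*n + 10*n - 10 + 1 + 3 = 3*n^2 - 3*n - 6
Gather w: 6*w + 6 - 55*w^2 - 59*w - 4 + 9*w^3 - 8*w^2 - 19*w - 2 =9*w^3 - 63*w^2 - 72*w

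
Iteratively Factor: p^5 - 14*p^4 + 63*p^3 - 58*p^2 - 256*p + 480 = (p - 3)*(p^4 - 11*p^3 + 30*p^2 + 32*p - 160) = (p - 3)*(p + 2)*(p^3 - 13*p^2 + 56*p - 80) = (p - 4)*(p - 3)*(p + 2)*(p^2 - 9*p + 20) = (p - 4)^2*(p - 3)*(p + 2)*(p - 5)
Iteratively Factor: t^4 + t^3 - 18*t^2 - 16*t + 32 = (t - 1)*(t^3 + 2*t^2 - 16*t - 32) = (t - 4)*(t - 1)*(t^2 + 6*t + 8) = (t - 4)*(t - 1)*(t + 4)*(t + 2)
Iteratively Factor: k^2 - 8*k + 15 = (k - 5)*(k - 3)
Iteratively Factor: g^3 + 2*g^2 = (g)*(g^2 + 2*g) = g^2*(g + 2)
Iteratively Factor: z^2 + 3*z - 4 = (z + 4)*(z - 1)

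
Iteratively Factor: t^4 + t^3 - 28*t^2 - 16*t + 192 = (t + 4)*(t^3 - 3*t^2 - 16*t + 48) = (t - 4)*(t + 4)*(t^2 + t - 12) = (t - 4)*(t - 3)*(t + 4)*(t + 4)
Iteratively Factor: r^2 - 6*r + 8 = (r - 4)*(r - 2)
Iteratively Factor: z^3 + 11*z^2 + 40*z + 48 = (z + 3)*(z^2 + 8*z + 16) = (z + 3)*(z + 4)*(z + 4)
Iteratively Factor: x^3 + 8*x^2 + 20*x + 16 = (x + 4)*(x^2 + 4*x + 4) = (x + 2)*(x + 4)*(x + 2)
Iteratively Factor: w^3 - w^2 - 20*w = (w + 4)*(w^2 - 5*w) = (w - 5)*(w + 4)*(w)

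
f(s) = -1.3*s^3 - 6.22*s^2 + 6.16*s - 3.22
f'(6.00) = -208.88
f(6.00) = -470.98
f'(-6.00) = -59.60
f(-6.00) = 16.70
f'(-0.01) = 6.28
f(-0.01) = -3.28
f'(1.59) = -23.48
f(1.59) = -14.38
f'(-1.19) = 15.44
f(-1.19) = -17.17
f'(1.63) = -24.48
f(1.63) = -15.34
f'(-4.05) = -7.43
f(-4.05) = -43.83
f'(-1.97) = 15.53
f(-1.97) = -29.56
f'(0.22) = 3.23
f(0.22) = -2.18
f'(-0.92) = 14.30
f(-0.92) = -13.14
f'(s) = -3.9*s^2 - 12.44*s + 6.16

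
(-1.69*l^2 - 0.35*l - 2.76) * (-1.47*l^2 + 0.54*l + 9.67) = 2.4843*l^4 - 0.3981*l^3 - 12.4741*l^2 - 4.8749*l - 26.6892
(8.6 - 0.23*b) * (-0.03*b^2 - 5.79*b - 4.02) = 0.0069*b^3 + 1.0737*b^2 - 48.8694*b - 34.572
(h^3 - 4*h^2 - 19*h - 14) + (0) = h^3 - 4*h^2 - 19*h - 14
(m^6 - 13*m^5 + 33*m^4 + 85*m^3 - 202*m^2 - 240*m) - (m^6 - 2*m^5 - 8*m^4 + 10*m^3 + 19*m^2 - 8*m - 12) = -11*m^5 + 41*m^4 + 75*m^3 - 221*m^2 - 232*m + 12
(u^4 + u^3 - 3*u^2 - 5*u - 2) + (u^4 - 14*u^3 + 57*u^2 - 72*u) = 2*u^4 - 13*u^3 + 54*u^2 - 77*u - 2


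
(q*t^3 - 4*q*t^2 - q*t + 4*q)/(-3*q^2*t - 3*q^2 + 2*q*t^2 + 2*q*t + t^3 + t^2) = q*(-t^2 + 5*t - 4)/(3*q^2 - 2*q*t - t^2)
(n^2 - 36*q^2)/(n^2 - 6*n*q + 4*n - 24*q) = (n + 6*q)/(n + 4)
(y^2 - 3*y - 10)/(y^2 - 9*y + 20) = (y + 2)/(y - 4)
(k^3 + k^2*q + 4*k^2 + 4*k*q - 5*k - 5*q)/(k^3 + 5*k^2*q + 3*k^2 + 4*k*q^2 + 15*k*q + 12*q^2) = (k^2 + 4*k - 5)/(k^2 + 4*k*q + 3*k + 12*q)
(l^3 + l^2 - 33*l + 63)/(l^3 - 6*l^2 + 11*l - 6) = (l^2 + 4*l - 21)/(l^2 - 3*l + 2)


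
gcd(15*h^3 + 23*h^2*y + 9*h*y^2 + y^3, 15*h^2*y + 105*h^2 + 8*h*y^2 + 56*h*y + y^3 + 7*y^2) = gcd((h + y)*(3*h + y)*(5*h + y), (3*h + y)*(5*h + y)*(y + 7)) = 15*h^2 + 8*h*y + y^2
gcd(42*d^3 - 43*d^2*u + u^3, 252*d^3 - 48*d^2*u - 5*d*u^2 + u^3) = -42*d^2 + d*u + u^2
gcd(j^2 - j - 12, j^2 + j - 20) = j - 4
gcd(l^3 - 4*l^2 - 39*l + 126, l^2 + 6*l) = l + 6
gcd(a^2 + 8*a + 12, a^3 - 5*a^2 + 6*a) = 1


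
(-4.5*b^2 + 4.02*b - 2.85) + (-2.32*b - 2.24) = -4.5*b^2 + 1.7*b - 5.09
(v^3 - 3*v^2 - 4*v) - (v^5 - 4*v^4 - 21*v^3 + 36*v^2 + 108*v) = -v^5 + 4*v^4 + 22*v^3 - 39*v^2 - 112*v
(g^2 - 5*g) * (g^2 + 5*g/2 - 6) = g^4 - 5*g^3/2 - 37*g^2/2 + 30*g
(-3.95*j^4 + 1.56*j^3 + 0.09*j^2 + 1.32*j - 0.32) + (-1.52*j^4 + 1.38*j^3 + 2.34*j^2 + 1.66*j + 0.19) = -5.47*j^4 + 2.94*j^3 + 2.43*j^2 + 2.98*j - 0.13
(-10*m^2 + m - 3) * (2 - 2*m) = 20*m^3 - 22*m^2 + 8*m - 6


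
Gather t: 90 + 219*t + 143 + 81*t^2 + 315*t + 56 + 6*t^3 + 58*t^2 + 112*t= 6*t^3 + 139*t^2 + 646*t + 289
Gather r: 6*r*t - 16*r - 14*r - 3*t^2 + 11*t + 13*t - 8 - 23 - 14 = r*(6*t - 30) - 3*t^2 + 24*t - 45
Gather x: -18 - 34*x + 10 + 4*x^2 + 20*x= 4*x^2 - 14*x - 8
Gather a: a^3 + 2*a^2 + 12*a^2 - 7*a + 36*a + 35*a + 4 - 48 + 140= a^3 + 14*a^2 + 64*a + 96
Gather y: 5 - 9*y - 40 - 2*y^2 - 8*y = -2*y^2 - 17*y - 35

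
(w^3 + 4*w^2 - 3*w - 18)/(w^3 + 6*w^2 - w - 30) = (w + 3)/(w + 5)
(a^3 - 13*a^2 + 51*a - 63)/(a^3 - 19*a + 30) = (a^2 - 10*a + 21)/(a^2 + 3*a - 10)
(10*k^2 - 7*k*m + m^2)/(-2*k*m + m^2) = (-5*k + m)/m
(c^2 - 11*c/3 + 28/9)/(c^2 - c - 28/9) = (3*c - 4)/(3*c + 4)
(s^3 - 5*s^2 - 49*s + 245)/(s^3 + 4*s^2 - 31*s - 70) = (s - 7)/(s + 2)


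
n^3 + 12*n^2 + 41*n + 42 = (n + 2)*(n + 3)*(n + 7)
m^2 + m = m*(m + 1)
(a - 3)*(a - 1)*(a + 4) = a^3 - 13*a + 12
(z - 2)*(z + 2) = z^2 - 4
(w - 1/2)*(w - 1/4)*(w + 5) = w^3 + 17*w^2/4 - 29*w/8 + 5/8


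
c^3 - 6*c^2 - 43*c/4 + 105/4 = (c - 7)*(c - 3/2)*(c + 5/2)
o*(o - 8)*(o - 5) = o^3 - 13*o^2 + 40*o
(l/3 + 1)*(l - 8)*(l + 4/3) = l^3/3 - 11*l^2/9 - 92*l/9 - 32/3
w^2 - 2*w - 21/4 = (w - 7/2)*(w + 3/2)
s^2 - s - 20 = (s - 5)*(s + 4)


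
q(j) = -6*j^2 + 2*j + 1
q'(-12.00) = 146.00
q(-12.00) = -887.00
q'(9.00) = -106.00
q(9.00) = -467.00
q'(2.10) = -23.20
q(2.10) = -21.26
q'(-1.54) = 20.48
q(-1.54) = -16.31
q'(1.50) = -16.00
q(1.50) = -9.50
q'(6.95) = -81.40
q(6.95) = -274.92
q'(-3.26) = 41.12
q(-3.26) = -69.29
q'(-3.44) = 43.28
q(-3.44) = -76.88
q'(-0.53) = 8.36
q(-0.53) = -1.75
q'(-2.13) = 27.56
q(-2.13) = -30.48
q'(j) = 2 - 12*j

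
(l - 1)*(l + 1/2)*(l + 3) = l^3 + 5*l^2/2 - 2*l - 3/2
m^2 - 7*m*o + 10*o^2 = (m - 5*o)*(m - 2*o)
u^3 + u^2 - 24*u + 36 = (u - 3)*(u - 2)*(u + 6)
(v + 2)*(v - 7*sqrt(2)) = v^2 - 7*sqrt(2)*v + 2*v - 14*sqrt(2)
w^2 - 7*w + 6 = (w - 6)*(w - 1)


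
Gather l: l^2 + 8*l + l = l^2 + 9*l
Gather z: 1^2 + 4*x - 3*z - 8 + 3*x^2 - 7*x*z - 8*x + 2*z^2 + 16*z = 3*x^2 - 4*x + 2*z^2 + z*(13 - 7*x) - 7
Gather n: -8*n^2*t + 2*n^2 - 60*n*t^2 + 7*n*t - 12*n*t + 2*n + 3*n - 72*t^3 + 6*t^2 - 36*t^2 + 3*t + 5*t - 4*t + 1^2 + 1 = n^2*(2 - 8*t) + n*(-60*t^2 - 5*t + 5) - 72*t^3 - 30*t^2 + 4*t + 2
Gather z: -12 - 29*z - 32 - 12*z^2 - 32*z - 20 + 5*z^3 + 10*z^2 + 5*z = 5*z^3 - 2*z^2 - 56*z - 64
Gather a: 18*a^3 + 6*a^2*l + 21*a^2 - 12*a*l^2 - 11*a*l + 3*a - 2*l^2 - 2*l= 18*a^3 + a^2*(6*l + 21) + a*(-12*l^2 - 11*l + 3) - 2*l^2 - 2*l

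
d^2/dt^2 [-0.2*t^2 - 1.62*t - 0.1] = -0.400000000000000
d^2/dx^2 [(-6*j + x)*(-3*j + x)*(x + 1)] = -18*j + 6*x + 2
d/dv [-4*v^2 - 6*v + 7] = -8*v - 6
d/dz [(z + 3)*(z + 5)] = 2*z + 8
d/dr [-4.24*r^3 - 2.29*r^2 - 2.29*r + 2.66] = -12.72*r^2 - 4.58*r - 2.29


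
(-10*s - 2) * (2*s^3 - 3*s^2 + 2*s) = -20*s^4 + 26*s^3 - 14*s^2 - 4*s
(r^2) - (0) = r^2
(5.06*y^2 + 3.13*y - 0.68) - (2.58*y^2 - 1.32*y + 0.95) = 2.48*y^2 + 4.45*y - 1.63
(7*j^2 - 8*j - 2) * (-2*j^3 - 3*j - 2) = -14*j^5 + 16*j^4 - 17*j^3 + 10*j^2 + 22*j + 4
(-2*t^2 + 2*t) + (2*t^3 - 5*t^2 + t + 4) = 2*t^3 - 7*t^2 + 3*t + 4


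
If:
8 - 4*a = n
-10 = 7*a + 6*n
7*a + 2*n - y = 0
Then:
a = 58/17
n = -96/17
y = 214/17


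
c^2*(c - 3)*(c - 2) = c^4 - 5*c^3 + 6*c^2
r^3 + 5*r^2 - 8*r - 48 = (r - 3)*(r + 4)^2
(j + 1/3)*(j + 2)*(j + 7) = j^3 + 28*j^2/3 + 17*j + 14/3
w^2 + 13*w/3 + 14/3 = (w + 2)*(w + 7/3)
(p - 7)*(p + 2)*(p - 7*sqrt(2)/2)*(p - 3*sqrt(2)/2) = p^4 - 5*sqrt(2)*p^3 - 5*p^3 - 7*p^2/2 + 25*sqrt(2)*p^2 - 105*p/2 + 70*sqrt(2)*p - 147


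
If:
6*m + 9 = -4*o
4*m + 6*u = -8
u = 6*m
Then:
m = -1/5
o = -39/20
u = -6/5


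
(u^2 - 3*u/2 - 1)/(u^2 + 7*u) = (u^2 - 3*u/2 - 1)/(u*(u + 7))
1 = 1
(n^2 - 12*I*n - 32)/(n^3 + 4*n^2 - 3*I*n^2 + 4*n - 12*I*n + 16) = (n - 8*I)/(n^2 + n*(4 + I) + 4*I)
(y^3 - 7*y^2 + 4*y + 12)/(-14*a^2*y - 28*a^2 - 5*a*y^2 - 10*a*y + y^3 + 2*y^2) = (-y^3 + 7*y^2 - 4*y - 12)/(14*a^2*y + 28*a^2 + 5*a*y^2 + 10*a*y - y^3 - 2*y^2)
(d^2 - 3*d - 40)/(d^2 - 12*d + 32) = (d + 5)/(d - 4)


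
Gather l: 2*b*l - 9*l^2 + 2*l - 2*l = 2*b*l - 9*l^2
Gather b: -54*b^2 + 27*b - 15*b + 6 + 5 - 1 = -54*b^2 + 12*b + 10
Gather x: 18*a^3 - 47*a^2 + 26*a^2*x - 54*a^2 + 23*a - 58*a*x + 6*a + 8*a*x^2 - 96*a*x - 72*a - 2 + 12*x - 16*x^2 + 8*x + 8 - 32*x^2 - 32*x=18*a^3 - 101*a^2 - 43*a + x^2*(8*a - 48) + x*(26*a^2 - 154*a - 12) + 6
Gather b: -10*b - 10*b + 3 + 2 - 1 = 4 - 20*b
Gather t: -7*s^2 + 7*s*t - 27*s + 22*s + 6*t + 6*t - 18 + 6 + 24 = -7*s^2 - 5*s + t*(7*s + 12) + 12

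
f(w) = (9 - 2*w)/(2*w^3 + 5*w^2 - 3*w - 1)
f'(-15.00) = 0.00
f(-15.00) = -0.00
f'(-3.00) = -313.00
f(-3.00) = -15.00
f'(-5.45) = -0.08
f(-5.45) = -0.12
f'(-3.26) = -7.77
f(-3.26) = -2.10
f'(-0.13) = 142.24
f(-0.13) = -17.48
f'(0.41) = -9.41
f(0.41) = -6.54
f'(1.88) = -0.41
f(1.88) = 0.22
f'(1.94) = -0.36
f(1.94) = 0.19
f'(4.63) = -0.01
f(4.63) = -0.00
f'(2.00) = -0.31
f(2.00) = 0.17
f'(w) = (9 - 2*w)*(-6*w^2 - 10*w + 3)/(2*w^3 + 5*w^2 - 3*w - 1)^2 - 2/(2*w^3 + 5*w^2 - 3*w - 1)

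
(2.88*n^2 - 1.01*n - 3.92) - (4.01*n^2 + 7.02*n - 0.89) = -1.13*n^2 - 8.03*n - 3.03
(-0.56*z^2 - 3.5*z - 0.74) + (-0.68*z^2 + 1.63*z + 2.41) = -1.24*z^2 - 1.87*z + 1.67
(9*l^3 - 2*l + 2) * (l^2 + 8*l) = 9*l^5 + 72*l^4 - 2*l^3 - 14*l^2 + 16*l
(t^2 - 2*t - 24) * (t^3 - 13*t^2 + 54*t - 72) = t^5 - 15*t^4 + 56*t^3 + 132*t^2 - 1152*t + 1728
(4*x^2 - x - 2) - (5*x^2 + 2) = -x^2 - x - 4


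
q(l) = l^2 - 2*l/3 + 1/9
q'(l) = 2*l - 2/3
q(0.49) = 0.02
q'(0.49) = 0.31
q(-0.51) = 0.71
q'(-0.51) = -1.69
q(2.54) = 4.87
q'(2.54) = 4.41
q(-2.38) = 7.36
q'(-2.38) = -5.43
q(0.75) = 0.17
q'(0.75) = 0.83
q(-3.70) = 16.27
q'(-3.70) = -8.07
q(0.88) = 0.30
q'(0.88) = 1.09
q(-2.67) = 9.02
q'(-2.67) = -6.01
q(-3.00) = 11.11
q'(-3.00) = -6.67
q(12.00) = 136.11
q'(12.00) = 23.33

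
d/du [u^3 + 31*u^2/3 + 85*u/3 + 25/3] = 3*u^2 + 62*u/3 + 85/3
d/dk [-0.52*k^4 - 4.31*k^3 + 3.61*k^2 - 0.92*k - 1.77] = -2.08*k^3 - 12.93*k^2 + 7.22*k - 0.92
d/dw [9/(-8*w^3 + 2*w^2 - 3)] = 36*w*(6*w - 1)/(8*w^3 - 2*w^2 + 3)^2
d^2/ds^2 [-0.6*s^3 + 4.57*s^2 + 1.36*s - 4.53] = 9.14 - 3.6*s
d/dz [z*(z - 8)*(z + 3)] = 3*z^2 - 10*z - 24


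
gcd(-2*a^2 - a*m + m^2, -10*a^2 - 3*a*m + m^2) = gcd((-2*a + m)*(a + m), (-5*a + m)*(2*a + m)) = 1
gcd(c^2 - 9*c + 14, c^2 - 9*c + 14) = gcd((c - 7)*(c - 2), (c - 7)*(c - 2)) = c^2 - 9*c + 14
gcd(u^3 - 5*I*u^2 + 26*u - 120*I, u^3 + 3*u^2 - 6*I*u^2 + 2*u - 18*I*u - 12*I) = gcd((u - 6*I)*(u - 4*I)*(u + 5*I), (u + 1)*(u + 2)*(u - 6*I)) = u - 6*I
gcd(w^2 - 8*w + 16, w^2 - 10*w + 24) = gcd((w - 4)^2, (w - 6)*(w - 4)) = w - 4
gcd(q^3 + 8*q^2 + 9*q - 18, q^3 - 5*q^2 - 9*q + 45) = q + 3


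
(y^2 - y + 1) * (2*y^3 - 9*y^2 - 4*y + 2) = 2*y^5 - 11*y^4 + 7*y^3 - 3*y^2 - 6*y + 2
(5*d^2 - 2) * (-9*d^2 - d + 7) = -45*d^4 - 5*d^3 + 53*d^2 + 2*d - 14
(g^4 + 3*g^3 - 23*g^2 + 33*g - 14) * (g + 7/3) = g^5 + 16*g^4/3 - 16*g^3 - 62*g^2/3 + 63*g - 98/3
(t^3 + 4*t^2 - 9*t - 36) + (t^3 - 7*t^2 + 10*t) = 2*t^3 - 3*t^2 + t - 36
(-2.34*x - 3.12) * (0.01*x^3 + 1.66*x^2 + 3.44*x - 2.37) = -0.0234*x^4 - 3.9156*x^3 - 13.2288*x^2 - 5.187*x + 7.3944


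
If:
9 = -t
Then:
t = -9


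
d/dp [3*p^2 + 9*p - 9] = 6*p + 9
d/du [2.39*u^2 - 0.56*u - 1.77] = 4.78*u - 0.56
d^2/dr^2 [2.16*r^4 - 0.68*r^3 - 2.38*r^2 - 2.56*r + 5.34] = 25.92*r^2 - 4.08*r - 4.76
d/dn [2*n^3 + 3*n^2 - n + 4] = 6*n^2 + 6*n - 1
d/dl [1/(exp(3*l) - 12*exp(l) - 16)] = 3*(4 - exp(2*l))*exp(l)/(-exp(3*l) + 12*exp(l) + 16)^2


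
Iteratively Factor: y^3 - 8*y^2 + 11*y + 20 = (y + 1)*(y^2 - 9*y + 20) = (y - 5)*(y + 1)*(y - 4)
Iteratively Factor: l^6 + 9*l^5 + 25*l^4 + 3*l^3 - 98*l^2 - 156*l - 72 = (l - 2)*(l^5 + 11*l^4 + 47*l^3 + 97*l^2 + 96*l + 36) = (l - 2)*(l + 1)*(l^4 + 10*l^3 + 37*l^2 + 60*l + 36) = (l - 2)*(l + 1)*(l + 3)*(l^3 + 7*l^2 + 16*l + 12) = (l - 2)*(l + 1)*(l + 3)^2*(l^2 + 4*l + 4) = (l - 2)*(l + 1)*(l + 2)*(l + 3)^2*(l + 2)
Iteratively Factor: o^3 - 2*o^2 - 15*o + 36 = (o + 4)*(o^2 - 6*o + 9) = (o - 3)*(o + 4)*(o - 3)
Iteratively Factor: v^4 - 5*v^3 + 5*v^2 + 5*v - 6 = (v - 2)*(v^3 - 3*v^2 - v + 3) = (v - 3)*(v - 2)*(v^2 - 1) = (v - 3)*(v - 2)*(v + 1)*(v - 1)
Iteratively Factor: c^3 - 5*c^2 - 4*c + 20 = (c + 2)*(c^2 - 7*c + 10) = (c - 5)*(c + 2)*(c - 2)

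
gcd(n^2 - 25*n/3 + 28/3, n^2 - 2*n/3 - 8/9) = n - 4/3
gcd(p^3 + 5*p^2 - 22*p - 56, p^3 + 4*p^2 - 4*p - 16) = p + 2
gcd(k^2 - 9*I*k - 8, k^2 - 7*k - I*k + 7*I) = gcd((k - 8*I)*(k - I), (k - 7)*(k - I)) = k - I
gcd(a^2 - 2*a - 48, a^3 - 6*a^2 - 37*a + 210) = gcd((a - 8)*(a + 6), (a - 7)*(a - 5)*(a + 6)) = a + 6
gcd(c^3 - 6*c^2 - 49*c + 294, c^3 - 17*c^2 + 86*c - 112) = c - 7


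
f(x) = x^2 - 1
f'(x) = 2*x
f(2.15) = 3.62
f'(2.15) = 4.30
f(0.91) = -0.17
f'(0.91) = 1.82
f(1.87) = 2.50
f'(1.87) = 3.74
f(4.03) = 15.24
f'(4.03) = 8.06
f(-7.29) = 52.14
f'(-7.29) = -14.58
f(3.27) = 9.69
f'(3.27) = 6.54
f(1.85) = 2.42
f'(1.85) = 3.70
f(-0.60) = -0.64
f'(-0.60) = -1.20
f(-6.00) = 35.00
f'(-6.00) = -12.00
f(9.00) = 80.00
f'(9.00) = 18.00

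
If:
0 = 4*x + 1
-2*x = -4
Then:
No Solution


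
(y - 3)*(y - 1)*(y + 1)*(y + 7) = y^4 + 4*y^3 - 22*y^2 - 4*y + 21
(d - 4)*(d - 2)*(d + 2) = d^3 - 4*d^2 - 4*d + 16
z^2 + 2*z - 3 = (z - 1)*(z + 3)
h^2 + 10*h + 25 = (h + 5)^2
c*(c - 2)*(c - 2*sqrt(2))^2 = c^4 - 4*sqrt(2)*c^3 - 2*c^3 + 8*c^2 + 8*sqrt(2)*c^2 - 16*c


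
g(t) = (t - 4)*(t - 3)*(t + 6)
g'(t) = (t - 4)*(t - 3) + (t - 4)*(t + 6) + (t - 3)*(t + 6)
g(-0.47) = 85.78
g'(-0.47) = -28.40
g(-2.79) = 126.20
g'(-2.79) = -1.07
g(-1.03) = 100.75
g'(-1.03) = -24.76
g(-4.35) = 101.26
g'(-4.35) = 35.47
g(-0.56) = 88.31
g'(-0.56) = -27.94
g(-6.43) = -42.29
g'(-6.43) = 106.89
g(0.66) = 52.05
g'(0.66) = -30.01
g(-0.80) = 94.85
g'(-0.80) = -26.48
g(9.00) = 450.00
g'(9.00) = 195.00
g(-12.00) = -1440.00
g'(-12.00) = 426.00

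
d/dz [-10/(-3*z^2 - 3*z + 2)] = 30*(-2*z - 1)/(3*z^2 + 3*z - 2)^2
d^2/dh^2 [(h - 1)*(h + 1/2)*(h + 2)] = 6*h + 3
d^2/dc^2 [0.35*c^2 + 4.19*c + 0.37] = 0.700000000000000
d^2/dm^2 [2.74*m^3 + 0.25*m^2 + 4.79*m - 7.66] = 16.44*m + 0.5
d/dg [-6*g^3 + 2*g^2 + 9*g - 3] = -18*g^2 + 4*g + 9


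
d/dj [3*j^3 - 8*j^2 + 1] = j*(9*j - 16)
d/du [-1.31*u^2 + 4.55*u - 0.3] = 4.55 - 2.62*u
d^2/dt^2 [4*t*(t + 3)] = 8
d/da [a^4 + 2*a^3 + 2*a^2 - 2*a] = 4*a^3 + 6*a^2 + 4*a - 2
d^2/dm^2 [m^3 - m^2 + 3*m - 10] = 6*m - 2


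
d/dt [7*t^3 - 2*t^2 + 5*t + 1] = 21*t^2 - 4*t + 5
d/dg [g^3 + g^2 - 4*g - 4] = 3*g^2 + 2*g - 4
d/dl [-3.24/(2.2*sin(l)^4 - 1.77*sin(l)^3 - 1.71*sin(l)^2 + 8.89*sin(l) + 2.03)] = (28.512*sin(l)^3 - 17.2044*sin(l)^2 - 11.0808*sin(l) + 28.8036)*cos(l)/(2.2*sin(l)^4 - 1.77*sin(l)^3 - 1.71*sin(l)^2 + 8.89*sin(l) + 2.03)^2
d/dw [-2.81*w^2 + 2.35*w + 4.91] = 2.35 - 5.62*w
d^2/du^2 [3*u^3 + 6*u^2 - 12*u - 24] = 18*u + 12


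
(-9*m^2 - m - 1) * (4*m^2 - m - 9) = -36*m^4 + 5*m^3 + 78*m^2 + 10*m + 9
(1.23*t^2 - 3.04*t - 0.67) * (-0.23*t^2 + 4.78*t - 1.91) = -0.2829*t^4 + 6.5786*t^3 - 16.7264*t^2 + 2.6038*t + 1.2797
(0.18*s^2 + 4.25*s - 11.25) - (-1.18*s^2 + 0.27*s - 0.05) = 1.36*s^2 + 3.98*s - 11.2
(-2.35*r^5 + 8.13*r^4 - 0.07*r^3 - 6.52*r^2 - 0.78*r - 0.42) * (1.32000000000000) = -3.102*r^5 + 10.7316*r^4 - 0.0924*r^3 - 8.6064*r^2 - 1.0296*r - 0.5544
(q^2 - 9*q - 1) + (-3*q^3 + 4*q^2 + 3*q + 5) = -3*q^3 + 5*q^2 - 6*q + 4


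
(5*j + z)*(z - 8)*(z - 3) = 5*j*z^2 - 55*j*z + 120*j + z^3 - 11*z^2 + 24*z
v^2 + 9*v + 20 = (v + 4)*(v + 5)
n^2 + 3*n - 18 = (n - 3)*(n + 6)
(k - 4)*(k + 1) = k^2 - 3*k - 4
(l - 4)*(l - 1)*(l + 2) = l^3 - 3*l^2 - 6*l + 8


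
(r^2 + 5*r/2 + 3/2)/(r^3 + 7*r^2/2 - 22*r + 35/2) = (2*r^2 + 5*r + 3)/(2*r^3 + 7*r^2 - 44*r + 35)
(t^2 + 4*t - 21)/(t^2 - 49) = (t - 3)/(t - 7)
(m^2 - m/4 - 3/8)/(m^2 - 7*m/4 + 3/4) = (m + 1/2)/(m - 1)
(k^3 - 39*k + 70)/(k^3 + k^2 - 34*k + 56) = (k - 5)/(k - 4)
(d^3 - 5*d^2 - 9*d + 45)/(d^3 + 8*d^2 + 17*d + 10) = (d^3 - 5*d^2 - 9*d + 45)/(d^3 + 8*d^2 + 17*d + 10)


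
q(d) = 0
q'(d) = 0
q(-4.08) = 0.00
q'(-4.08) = 0.00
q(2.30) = 0.00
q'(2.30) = 0.00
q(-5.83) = 0.00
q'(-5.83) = 0.00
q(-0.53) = 0.00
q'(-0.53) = 0.00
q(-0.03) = 0.00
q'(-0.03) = 0.00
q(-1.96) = 0.00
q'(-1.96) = 0.00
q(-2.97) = 0.00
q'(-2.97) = 0.00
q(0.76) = 0.00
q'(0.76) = 0.00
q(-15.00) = 0.00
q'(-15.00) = 0.00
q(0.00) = 0.00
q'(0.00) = 0.00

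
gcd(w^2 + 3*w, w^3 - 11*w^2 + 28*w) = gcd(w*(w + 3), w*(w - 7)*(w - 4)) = w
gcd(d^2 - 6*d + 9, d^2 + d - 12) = d - 3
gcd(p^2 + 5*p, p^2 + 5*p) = p^2 + 5*p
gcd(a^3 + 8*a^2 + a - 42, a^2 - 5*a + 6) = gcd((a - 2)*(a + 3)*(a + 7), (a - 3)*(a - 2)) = a - 2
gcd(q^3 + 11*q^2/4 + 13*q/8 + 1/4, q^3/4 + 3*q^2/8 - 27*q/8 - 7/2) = 1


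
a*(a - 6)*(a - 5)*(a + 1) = a^4 - 10*a^3 + 19*a^2 + 30*a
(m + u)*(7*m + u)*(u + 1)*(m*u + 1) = 7*m^3*u^2 + 7*m^3*u + 8*m^2*u^3 + 8*m^2*u^2 + 7*m^2*u + 7*m^2 + m*u^4 + m*u^3 + 8*m*u^2 + 8*m*u + u^3 + u^2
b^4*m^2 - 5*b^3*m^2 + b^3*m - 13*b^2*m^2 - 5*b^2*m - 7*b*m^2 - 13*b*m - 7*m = (b - 7)*(b + 1)*(b*m + 1)*(b*m + m)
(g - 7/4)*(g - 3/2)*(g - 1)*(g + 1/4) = g^4 - 4*g^3 + 77*g^2/16 - 37*g/32 - 21/32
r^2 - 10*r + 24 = (r - 6)*(r - 4)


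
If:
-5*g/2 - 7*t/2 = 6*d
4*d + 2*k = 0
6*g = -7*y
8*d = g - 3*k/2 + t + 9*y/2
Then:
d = 175*y/282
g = -7*y/6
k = -175*y/141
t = -65*y/282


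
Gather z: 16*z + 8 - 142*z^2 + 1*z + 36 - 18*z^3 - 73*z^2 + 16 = -18*z^3 - 215*z^2 + 17*z + 60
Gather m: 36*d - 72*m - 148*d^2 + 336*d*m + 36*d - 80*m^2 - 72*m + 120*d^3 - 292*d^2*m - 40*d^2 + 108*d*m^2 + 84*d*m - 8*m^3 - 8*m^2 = 120*d^3 - 188*d^2 + 72*d - 8*m^3 + m^2*(108*d - 88) + m*(-292*d^2 + 420*d - 144)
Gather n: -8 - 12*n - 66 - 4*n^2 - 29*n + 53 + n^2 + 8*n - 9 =-3*n^2 - 33*n - 30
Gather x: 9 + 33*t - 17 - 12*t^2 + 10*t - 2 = -12*t^2 + 43*t - 10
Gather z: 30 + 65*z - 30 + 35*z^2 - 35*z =35*z^2 + 30*z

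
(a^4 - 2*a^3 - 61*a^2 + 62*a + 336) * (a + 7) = a^5 + 5*a^4 - 75*a^3 - 365*a^2 + 770*a + 2352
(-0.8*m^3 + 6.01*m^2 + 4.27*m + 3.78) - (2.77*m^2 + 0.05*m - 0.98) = -0.8*m^3 + 3.24*m^2 + 4.22*m + 4.76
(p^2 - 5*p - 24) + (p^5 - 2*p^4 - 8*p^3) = p^5 - 2*p^4 - 8*p^3 + p^2 - 5*p - 24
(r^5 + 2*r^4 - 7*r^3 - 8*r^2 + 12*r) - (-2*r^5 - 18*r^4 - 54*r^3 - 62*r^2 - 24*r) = 3*r^5 + 20*r^4 + 47*r^3 + 54*r^2 + 36*r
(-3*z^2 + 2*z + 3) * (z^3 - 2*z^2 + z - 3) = -3*z^5 + 8*z^4 - 4*z^3 + 5*z^2 - 3*z - 9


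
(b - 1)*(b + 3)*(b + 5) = b^3 + 7*b^2 + 7*b - 15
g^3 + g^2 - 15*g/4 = g*(g - 3/2)*(g + 5/2)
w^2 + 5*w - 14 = (w - 2)*(w + 7)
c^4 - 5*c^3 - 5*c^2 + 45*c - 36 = (c - 4)*(c - 3)*(c - 1)*(c + 3)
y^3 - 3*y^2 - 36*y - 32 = (y - 8)*(y + 1)*(y + 4)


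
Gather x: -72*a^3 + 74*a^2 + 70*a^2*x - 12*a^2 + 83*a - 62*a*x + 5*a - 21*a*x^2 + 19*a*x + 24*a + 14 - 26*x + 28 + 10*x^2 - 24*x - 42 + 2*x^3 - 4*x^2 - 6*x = -72*a^3 + 62*a^2 + 112*a + 2*x^3 + x^2*(6 - 21*a) + x*(70*a^2 - 43*a - 56)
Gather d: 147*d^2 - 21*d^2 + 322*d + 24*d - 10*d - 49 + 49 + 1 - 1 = 126*d^2 + 336*d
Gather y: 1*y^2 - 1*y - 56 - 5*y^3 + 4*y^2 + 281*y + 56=-5*y^3 + 5*y^2 + 280*y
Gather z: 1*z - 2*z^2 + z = -2*z^2 + 2*z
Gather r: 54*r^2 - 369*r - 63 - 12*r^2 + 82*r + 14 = 42*r^2 - 287*r - 49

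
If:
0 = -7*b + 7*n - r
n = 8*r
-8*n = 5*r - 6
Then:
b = 110/161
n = 16/23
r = 2/23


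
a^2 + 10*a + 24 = (a + 4)*(a + 6)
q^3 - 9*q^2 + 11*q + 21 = (q - 7)*(q - 3)*(q + 1)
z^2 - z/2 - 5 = (z - 5/2)*(z + 2)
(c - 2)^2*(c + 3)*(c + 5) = c^4 + 4*c^3 - 13*c^2 - 28*c + 60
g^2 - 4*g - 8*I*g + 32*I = (g - 4)*(g - 8*I)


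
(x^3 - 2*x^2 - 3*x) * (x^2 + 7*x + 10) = x^5 + 5*x^4 - 7*x^3 - 41*x^2 - 30*x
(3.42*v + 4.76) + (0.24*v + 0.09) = 3.66*v + 4.85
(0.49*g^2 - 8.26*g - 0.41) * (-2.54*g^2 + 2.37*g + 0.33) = -1.2446*g^4 + 22.1417*g^3 - 18.3731*g^2 - 3.6975*g - 0.1353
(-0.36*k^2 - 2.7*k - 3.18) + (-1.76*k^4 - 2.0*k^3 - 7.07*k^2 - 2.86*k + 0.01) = -1.76*k^4 - 2.0*k^3 - 7.43*k^2 - 5.56*k - 3.17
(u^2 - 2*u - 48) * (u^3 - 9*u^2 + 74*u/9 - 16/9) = u^5 - 11*u^4 - 196*u^3/9 + 3724*u^2/9 - 3520*u/9 + 256/3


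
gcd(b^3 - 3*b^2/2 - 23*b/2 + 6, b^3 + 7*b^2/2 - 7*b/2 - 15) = b + 3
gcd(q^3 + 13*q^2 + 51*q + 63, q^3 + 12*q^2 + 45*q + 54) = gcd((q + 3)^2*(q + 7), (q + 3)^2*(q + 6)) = q^2 + 6*q + 9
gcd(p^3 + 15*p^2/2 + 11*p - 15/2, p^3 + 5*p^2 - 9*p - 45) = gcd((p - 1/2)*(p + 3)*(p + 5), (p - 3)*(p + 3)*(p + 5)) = p^2 + 8*p + 15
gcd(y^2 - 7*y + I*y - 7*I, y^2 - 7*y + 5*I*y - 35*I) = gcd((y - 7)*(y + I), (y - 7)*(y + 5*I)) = y - 7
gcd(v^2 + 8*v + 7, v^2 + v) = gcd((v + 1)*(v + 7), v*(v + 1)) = v + 1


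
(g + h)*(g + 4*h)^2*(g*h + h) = g^4*h + 9*g^3*h^2 + g^3*h + 24*g^2*h^3 + 9*g^2*h^2 + 16*g*h^4 + 24*g*h^3 + 16*h^4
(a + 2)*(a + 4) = a^2 + 6*a + 8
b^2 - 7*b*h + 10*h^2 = (b - 5*h)*(b - 2*h)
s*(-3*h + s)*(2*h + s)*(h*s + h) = -6*h^3*s^2 - 6*h^3*s - h^2*s^3 - h^2*s^2 + h*s^4 + h*s^3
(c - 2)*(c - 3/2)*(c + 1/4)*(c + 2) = c^4 - 5*c^3/4 - 35*c^2/8 + 5*c + 3/2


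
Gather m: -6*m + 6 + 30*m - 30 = 24*m - 24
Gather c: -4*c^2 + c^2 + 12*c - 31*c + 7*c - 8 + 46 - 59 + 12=-3*c^2 - 12*c - 9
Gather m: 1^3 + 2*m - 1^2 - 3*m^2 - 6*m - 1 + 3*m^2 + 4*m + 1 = 0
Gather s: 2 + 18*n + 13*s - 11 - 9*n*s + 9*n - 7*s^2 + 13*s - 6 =27*n - 7*s^2 + s*(26 - 9*n) - 15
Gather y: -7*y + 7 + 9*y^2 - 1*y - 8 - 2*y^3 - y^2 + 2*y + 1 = -2*y^3 + 8*y^2 - 6*y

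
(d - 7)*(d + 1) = d^2 - 6*d - 7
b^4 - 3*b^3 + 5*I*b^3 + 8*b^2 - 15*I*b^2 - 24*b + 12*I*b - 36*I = (b - 3)*(b - 2*I)*(b + I)*(b + 6*I)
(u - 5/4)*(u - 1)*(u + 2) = u^3 - u^2/4 - 13*u/4 + 5/2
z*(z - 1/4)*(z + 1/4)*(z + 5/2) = z^4 + 5*z^3/2 - z^2/16 - 5*z/32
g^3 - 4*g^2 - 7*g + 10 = (g - 5)*(g - 1)*(g + 2)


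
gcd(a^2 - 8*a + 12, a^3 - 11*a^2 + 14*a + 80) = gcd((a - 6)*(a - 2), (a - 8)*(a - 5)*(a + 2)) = 1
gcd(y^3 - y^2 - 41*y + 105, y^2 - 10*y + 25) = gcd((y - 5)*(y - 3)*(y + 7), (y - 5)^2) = y - 5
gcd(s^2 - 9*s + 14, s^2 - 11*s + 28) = s - 7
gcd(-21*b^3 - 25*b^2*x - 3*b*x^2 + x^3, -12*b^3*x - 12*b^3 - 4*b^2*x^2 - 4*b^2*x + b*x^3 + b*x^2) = 1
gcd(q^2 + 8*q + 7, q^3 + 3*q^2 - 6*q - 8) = q + 1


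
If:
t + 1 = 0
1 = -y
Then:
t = -1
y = -1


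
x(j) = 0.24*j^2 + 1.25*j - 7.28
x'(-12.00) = -4.51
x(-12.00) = 12.28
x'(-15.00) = -5.95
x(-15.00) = 27.97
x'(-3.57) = -0.46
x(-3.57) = -8.68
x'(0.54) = 1.51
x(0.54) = -6.54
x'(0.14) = 1.32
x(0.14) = -7.10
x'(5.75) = 4.01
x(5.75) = 7.84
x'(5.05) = 3.67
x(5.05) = 5.15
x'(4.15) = 3.24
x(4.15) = 2.04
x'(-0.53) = 1.00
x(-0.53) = -7.88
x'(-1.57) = 0.50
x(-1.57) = -8.65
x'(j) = 0.48*j + 1.25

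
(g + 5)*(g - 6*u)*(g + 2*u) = g^3 - 4*g^2*u + 5*g^2 - 12*g*u^2 - 20*g*u - 60*u^2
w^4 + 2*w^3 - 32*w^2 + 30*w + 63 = (w - 3)^2*(w + 1)*(w + 7)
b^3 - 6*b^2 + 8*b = b*(b - 4)*(b - 2)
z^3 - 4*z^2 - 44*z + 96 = (z - 8)*(z - 2)*(z + 6)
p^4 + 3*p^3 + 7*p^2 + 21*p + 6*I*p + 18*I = (p + 3)*(p - 3*I)*(p + I)*(p + 2*I)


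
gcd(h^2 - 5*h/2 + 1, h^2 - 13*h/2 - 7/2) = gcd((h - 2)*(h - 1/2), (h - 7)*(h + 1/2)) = 1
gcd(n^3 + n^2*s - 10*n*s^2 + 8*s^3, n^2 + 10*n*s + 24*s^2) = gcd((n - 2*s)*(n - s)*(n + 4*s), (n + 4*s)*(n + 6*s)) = n + 4*s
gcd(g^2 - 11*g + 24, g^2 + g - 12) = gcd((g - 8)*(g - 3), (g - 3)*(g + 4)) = g - 3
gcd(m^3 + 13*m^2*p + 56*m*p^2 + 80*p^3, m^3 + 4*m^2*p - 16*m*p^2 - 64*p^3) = m^2 + 8*m*p + 16*p^2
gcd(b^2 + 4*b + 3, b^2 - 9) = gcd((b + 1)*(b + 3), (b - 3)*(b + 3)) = b + 3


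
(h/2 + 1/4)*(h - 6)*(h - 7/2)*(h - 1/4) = h^4/2 - 37*h^3/8 + 37*h^2/4 + 103*h/32 - 21/16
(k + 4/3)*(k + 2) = k^2 + 10*k/3 + 8/3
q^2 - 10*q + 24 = (q - 6)*(q - 4)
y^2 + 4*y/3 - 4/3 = (y - 2/3)*(y + 2)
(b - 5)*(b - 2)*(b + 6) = b^3 - b^2 - 32*b + 60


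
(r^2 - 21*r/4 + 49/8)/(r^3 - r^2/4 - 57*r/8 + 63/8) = (2*r - 7)/(2*r^2 + 3*r - 9)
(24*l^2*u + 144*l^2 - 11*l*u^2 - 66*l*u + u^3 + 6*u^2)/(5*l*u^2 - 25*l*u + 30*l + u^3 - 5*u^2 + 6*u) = (24*l^2*u + 144*l^2 - 11*l*u^2 - 66*l*u + u^3 + 6*u^2)/(5*l*u^2 - 25*l*u + 30*l + u^3 - 5*u^2 + 6*u)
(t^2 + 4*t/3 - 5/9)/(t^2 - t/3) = (t + 5/3)/t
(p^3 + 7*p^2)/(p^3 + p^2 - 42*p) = p/(p - 6)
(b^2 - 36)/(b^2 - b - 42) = (b - 6)/(b - 7)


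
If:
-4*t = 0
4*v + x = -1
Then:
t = 0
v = -x/4 - 1/4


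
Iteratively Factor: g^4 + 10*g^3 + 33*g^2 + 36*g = (g)*(g^3 + 10*g^2 + 33*g + 36) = g*(g + 3)*(g^2 + 7*g + 12) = g*(g + 3)*(g + 4)*(g + 3)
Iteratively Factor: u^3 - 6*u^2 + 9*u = (u)*(u^2 - 6*u + 9) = u*(u - 3)*(u - 3)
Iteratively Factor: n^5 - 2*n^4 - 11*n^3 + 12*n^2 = (n - 4)*(n^4 + 2*n^3 - 3*n^2) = n*(n - 4)*(n^3 + 2*n^2 - 3*n) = n*(n - 4)*(n + 3)*(n^2 - n) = n*(n - 4)*(n - 1)*(n + 3)*(n)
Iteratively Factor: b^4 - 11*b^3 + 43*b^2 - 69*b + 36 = (b - 3)*(b^3 - 8*b^2 + 19*b - 12) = (b - 3)*(b - 1)*(b^2 - 7*b + 12) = (b - 3)^2*(b - 1)*(b - 4)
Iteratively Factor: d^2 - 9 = (d + 3)*(d - 3)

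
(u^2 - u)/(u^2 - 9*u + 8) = u/(u - 8)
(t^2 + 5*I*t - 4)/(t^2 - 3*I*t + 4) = (t + 4*I)/(t - 4*I)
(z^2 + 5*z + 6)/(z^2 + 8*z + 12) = (z + 3)/(z + 6)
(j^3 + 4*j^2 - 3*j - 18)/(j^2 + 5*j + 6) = (j^2 + j - 6)/(j + 2)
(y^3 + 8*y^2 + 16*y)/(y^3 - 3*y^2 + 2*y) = (y^2 + 8*y + 16)/(y^2 - 3*y + 2)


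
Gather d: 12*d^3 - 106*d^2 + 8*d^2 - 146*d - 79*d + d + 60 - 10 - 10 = 12*d^3 - 98*d^2 - 224*d + 40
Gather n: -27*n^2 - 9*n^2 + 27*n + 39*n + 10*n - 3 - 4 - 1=-36*n^2 + 76*n - 8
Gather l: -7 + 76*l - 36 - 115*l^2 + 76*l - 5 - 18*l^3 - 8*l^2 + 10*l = -18*l^3 - 123*l^2 + 162*l - 48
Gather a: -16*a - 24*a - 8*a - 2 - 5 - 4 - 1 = -48*a - 12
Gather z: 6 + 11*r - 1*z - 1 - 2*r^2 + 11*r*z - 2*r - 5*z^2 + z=-2*r^2 + 11*r*z + 9*r - 5*z^2 + 5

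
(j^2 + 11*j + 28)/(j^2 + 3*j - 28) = (j + 4)/(j - 4)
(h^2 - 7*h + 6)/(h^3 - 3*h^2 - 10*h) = (-h^2 + 7*h - 6)/(h*(-h^2 + 3*h + 10))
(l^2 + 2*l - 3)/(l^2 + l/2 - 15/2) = 2*(l - 1)/(2*l - 5)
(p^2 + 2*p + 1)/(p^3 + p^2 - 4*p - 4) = (p + 1)/(p^2 - 4)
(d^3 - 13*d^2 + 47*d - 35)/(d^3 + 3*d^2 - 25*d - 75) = (d^2 - 8*d + 7)/(d^2 + 8*d + 15)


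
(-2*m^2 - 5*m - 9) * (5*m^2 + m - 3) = -10*m^4 - 27*m^3 - 44*m^2 + 6*m + 27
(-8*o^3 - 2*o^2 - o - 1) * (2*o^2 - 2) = -16*o^5 - 4*o^4 + 14*o^3 + 2*o^2 + 2*o + 2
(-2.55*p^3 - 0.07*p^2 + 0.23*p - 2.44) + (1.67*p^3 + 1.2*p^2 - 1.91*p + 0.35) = -0.88*p^3 + 1.13*p^2 - 1.68*p - 2.09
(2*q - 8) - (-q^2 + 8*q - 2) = q^2 - 6*q - 6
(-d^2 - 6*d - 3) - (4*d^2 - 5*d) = -5*d^2 - d - 3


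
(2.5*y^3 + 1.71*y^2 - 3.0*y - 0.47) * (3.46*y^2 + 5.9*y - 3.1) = 8.65*y^5 + 20.6666*y^4 - 8.041*y^3 - 24.6272*y^2 + 6.527*y + 1.457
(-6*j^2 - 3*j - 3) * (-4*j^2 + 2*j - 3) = 24*j^4 + 24*j^2 + 3*j + 9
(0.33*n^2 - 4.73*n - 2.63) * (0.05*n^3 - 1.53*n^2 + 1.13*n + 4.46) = 0.0165*n^5 - 0.7414*n^4 + 7.4783*n^3 + 0.1508*n^2 - 24.0677*n - 11.7298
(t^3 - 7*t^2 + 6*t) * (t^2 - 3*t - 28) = t^5 - 10*t^4 - t^3 + 178*t^2 - 168*t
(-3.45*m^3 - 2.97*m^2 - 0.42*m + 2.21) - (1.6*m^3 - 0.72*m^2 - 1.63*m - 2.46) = -5.05*m^3 - 2.25*m^2 + 1.21*m + 4.67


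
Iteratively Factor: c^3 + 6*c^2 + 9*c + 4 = (c + 4)*(c^2 + 2*c + 1) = (c + 1)*(c + 4)*(c + 1)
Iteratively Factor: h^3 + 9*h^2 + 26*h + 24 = (h + 4)*(h^2 + 5*h + 6) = (h + 2)*(h + 4)*(h + 3)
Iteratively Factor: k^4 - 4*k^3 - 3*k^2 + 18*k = (k - 3)*(k^3 - k^2 - 6*k) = (k - 3)^2*(k^2 + 2*k) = k*(k - 3)^2*(k + 2)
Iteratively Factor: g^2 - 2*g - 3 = (g - 3)*(g + 1)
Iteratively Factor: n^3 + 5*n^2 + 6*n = (n + 2)*(n^2 + 3*n) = (n + 2)*(n + 3)*(n)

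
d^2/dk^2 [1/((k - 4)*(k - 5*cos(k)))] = (-5*(k - 4)^2*(k - 5*cos(k))*cos(k) + 2*(k - 4)^2*(5*sin(k) + 1)^2 + 2*(k - 5*cos(k))^2 + (k - 5*cos(k))*(2*k - 8)*(5*sin(k) + 1))/((k - 4)^3*(k - 5*cos(k))^3)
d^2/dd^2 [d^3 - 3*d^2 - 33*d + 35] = 6*d - 6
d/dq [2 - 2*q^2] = -4*q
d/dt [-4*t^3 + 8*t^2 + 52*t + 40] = -12*t^2 + 16*t + 52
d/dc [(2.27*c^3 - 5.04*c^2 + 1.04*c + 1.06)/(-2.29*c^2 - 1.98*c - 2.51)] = (-5.1983*c^4 - 8.9892*c^3 - 4.7323*c^2 + 30.1556*c - 0.5116)/(5.2441*c^4 + 9.0684*c^3 + 15.4162*c^2 + 9.9396*c + 6.3001)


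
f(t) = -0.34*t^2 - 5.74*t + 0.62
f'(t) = -0.68*t - 5.74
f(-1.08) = 6.42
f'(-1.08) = -5.01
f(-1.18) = 6.92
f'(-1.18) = -4.94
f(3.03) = -19.89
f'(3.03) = -7.80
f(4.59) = -32.89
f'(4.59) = -8.86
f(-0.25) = 2.03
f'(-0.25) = -5.57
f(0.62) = -3.07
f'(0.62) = -6.16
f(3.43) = -23.07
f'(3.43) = -8.07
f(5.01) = -36.67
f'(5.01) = -9.15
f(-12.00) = 20.54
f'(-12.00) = 2.42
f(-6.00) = 22.82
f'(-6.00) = -1.66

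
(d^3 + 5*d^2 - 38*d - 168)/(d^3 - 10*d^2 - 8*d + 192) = (d + 7)/(d - 8)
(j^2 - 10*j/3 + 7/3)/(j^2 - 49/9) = 3*(j - 1)/(3*j + 7)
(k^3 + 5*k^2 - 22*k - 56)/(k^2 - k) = (k^3 + 5*k^2 - 22*k - 56)/(k*(k - 1))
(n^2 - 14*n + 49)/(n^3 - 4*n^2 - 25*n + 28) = (n - 7)/(n^2 + 3*n - 4)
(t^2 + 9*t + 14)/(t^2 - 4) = (t + 7)/(t - 2)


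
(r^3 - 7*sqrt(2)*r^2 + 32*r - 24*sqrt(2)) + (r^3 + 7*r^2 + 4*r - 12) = 2*r^3 - 7*sqrt(2)*r^2 + 7*r^2 + 36*r - 24*sqrt(2) - 12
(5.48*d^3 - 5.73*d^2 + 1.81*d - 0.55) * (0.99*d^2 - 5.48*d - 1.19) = 5.4252*d^5 - 35.7031*d^4 + 26.6711*d^3 - 3.6446*d^2 + 0.860100000000001*d + 0.6545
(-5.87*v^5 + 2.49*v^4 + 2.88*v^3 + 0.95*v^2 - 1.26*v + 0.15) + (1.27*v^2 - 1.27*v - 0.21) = -5.87*v^5 + 2.49*v^4 + 2.88*v^3 + 2.22*v^2 - 2.53*v - 0.06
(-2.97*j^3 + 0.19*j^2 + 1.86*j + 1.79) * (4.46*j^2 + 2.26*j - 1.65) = -13.2462*j^5 - 5.8648*j^4 + 13.6255*j^3 + 11.8735*j^2 + 0.9764*j - 2.9535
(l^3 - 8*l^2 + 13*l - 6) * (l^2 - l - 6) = l^5 - 9*l^4 + 15*l^3 + 29*l^2 - 72*l + 36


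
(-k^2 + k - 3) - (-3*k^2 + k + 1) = 2*k^2 - 4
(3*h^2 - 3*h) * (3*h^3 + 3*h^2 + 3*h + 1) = 9*h^5 - 6*h^2 - 3*h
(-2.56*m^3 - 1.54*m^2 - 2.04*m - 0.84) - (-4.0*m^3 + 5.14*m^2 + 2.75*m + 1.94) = 1.44*m^3 - 6.68*m^2 - 4.79*m - 2.78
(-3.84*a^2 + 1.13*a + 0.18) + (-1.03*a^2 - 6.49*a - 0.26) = -4.87*a^2 - 5.36*a - 0.08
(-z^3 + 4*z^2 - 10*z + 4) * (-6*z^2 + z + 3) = 6*z^5 - 25*z^4 + 61*z^3 - 22*z^2 - 26*z + 12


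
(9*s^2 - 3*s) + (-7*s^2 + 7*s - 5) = 2*s^2 + 4*s - 5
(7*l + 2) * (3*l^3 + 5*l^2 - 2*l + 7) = 21*l^4 + 41*l^3 - 4*l^2 + 45*l + 14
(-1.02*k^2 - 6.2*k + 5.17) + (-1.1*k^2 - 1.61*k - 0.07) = -2.12*k^2 - 7.81*k + 5.1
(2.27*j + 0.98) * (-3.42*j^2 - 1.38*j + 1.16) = -7.7634*j^3 - 6.4842*j^2 + 1.2808*j + 1.1368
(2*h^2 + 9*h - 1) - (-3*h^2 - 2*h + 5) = 5*h^2 + 11*h - 6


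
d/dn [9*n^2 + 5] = 18*n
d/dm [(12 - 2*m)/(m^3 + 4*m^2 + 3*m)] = 4*(m^3 - 7*m^2 - 24*m - 9)/(m^2*(m^4 + 8*m^3 + 22*m^2 + 24*m + 9))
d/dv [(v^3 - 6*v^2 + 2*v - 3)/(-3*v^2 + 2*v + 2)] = (-3*v^4 + 4*v^3 - 42*v + 10)/(9*v^4 - 12*v^3 - 8*v^2 + 8*v + 4)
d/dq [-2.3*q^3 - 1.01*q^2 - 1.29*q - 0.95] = -6.9*q^2 - 2.02*q - 1.29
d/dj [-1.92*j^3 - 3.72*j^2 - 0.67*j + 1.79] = -5.76*j^2 - 7.44*j - 0.67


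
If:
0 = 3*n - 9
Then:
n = 3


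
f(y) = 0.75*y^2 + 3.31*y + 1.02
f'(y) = 1.5*y + 3.31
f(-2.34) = -2.62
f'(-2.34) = -0.20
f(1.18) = 5.97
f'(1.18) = 5.08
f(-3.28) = -1.77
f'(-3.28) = -1.61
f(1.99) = 10.58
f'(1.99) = 6.30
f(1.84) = 9.65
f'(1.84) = 6.07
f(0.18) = 1.64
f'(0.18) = 3.58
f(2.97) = 17.47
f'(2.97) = 7.76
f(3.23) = 19.54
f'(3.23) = 8.16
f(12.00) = 148.74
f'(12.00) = 21.31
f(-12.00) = 69.30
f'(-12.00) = -14.69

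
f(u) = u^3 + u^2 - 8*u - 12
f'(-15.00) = 637.00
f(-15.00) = -3042.00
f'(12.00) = 448.00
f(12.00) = 1764.00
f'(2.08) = 9.14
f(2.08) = -15.31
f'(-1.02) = -6.92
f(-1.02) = -3.86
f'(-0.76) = -7.79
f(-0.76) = -5.78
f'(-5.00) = 57.00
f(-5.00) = -72.00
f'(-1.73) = -2.48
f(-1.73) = -0.34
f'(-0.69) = -7.95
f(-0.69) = -6.33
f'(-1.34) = -5.29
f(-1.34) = -1.89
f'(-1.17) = -6.23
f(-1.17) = -2.87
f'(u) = 3*u^2 + 2*u - 8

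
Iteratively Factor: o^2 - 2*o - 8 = (o - 4)*(o + 2)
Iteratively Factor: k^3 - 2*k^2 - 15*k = (k)*(k^2 - 2*k - 15) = k*(k - 5)*(k + 3)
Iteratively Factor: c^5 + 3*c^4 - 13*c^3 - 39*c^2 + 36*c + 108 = (c + 3)*(c^4 - 13*c^2 + 36) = (c - 2)*(c + 3)*(c^3 + 2*c^2 - 9*c - 18) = (c - 3)*(c - 2)*(c + 3)*(c^2 + 5*c + 6) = (c - 3)*(c - 2)*(c + 3)^2*(c + 2)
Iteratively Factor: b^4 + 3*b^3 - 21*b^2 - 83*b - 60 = (b + 3)*(b^3 - 21*b - 20) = (b + 1)*(b + 3)*(b^2 - b - 20) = (b + 1)*(b + 3)*(b + 4)*(b - 5)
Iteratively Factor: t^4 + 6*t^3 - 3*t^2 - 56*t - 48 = (t - 3)*(t^3 + 9*t^2 + 24*t + 16) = (t - 3)*(t + 4)*(t^2 + 5*t + 4) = (t - 3)*(t + 4)^2*(t + 1)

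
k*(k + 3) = k^2 + 3*k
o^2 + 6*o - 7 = (o - 1)*(o + 7)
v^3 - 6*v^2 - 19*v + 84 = (v - 7)*(v - 3)*(v + 4)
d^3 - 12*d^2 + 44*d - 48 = (d - 6)*(d - 4)*(d - 2)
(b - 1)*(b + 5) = b^2 + 4*b - 5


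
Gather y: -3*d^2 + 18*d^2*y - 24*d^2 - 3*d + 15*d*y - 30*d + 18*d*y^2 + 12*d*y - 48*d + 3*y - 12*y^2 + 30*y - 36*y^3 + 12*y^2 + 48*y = -27*d^2 + 18*d*y^2 - 81*d - 36*y^3 + y*(18*d^2 + 27*d + 81)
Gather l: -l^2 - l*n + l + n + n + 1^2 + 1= -l^2 + l*(1 - n) + 2*n + 2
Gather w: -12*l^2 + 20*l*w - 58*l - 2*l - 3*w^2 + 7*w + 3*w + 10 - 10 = -12*l^2 - 60*l - 3*w^2 + w*(20*l + 10)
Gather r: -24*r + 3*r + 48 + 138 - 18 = 168 - 21*r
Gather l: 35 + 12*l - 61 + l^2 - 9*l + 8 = l^2 + 3*l - 18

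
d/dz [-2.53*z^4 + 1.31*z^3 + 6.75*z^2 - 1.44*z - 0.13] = -10.12*z^3 + 3.93*z^2 + 13.5*z - 1.44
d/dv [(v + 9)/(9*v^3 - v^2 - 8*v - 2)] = (9*v^3 - v^2 - 8*v + (v + 9)*(-27*v^2 + 2*v + 8) - 2)/(-9*v^3 + v^2 + 8*v + 2)^2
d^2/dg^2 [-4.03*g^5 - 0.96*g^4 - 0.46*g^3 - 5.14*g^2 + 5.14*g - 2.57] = -80.6*g^3 - 11.52*g^2 - 2.76*g - 10.28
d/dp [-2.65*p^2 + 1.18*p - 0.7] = 1.18 - 5.3*p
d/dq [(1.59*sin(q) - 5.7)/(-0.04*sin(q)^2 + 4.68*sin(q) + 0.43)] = (0.0636*sin(q)^2 - 0.456*sin(q) + 27.3597)*cos(q)/(0.0016*sin(q)^4 - 0.3744*sin(q)^3 + 21.868*sin(q)^2 + 4.0248*sin(q) + 0.1849)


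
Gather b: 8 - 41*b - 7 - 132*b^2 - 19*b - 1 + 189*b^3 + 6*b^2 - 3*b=189*b^3 - 126*b^2 - 63*b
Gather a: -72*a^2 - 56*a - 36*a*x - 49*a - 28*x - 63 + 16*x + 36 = -72*a^2 + a*(-36*x - 105) - 12*x - 27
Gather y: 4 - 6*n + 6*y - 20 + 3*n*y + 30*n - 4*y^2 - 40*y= 24*n - 4*y^2 + y*(3*n - 34) - 16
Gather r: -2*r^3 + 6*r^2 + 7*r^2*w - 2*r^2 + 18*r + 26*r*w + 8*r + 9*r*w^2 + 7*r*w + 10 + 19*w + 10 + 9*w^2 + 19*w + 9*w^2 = -2*r^3 + r^2*(7*w + 4) + r*(9*w^2 + 33*w + 26) + 18*w^2 + 38*w + 20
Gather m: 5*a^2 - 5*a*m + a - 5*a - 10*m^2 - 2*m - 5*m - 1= 5*a^2 - 4*a - 10*m^2 + m*(-5*a - 7) - 1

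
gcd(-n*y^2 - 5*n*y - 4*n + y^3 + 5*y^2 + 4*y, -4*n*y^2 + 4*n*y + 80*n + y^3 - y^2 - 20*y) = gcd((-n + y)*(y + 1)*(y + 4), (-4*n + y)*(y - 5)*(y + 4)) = y + 4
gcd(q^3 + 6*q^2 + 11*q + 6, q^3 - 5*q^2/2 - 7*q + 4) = q + 2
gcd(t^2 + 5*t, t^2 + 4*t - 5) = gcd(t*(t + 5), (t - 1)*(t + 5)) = t + 5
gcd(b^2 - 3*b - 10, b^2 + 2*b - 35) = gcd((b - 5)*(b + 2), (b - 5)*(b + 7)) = b - 5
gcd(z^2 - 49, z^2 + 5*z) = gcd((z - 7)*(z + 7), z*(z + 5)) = 1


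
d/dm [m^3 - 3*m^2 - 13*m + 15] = 3*m^2 - 6*m - 13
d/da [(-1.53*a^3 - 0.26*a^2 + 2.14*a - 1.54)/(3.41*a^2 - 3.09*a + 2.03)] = (-5.2173*a^4 + 9.4554*a^3 - 15.8117*a^2 + 9.4472*a - 0.4144)/(11.6281*a^4 - 21.0738*a^3 + 23.3927*a^2 - 12.5454*a + 4.1209)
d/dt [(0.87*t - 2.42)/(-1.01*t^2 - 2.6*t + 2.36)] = (0.8787*t^2 - 4.8884*t - 4.2388)/(1.0201*t^4 + 5.252*t^3 + 1.9928*t^2 - 12.272*t + 5.5696)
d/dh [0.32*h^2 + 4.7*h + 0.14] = 0.64*h + 4.7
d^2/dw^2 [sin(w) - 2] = -sin(w)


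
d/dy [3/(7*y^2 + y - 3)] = 3*(-14*y - 1)/(7*y^2 + y - 3)^2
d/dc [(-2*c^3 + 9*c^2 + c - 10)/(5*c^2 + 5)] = (-2*c^4 - 7*c^2 + 38*c + 1)/(5*(c^4 + 2*c^2 + 1))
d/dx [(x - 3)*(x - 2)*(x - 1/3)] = 3*x^2 - 32*x/3 + 23/3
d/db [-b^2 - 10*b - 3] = -2*b - 10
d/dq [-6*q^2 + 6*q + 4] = 6 - 12*q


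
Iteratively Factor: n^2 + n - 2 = (n + 2)*(n - 1)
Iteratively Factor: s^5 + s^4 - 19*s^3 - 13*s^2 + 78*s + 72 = (s - 3)*(s^4 + 4*s^3 - 7*s^2 - 34*s - 24) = (s - 3)*(s + 4)*(s^3 - 7*s - 6) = (s - 3)*(s + 2)*(s + 4)*(s^2 - 2*s - 3) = (s - 3)^2*(s + 2)*(s + 4)*(s + 1)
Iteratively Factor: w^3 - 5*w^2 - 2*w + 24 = (w + 2)*(w^2 - 7*w + 12) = (w - 4)*(w + 2)*(w - 3)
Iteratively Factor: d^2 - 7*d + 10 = (d - 5)*(d - 2)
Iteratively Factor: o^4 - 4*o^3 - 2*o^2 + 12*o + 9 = (o + 1)*(o^3 - 5*o^2 + 3*o + 9) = (o - 3)*(o + 1)*(o^2 - 2*o - 3) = (o - 3)*(o + 1)^2*(o - 3)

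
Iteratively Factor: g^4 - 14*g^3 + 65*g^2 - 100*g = (g - 5)*(g^3 - 9*g^2 + 20*g) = (g - 5)^2*(g^2 - 4*g) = g*(g - 5)^2*(g - 4)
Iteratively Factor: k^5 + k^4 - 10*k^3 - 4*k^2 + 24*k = (k - 2)*(k^4 + 3*k^3 - 4*k^2 - 12*k) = (k - 2)*(k + 3)*(k^3 - 4*k) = k*(k - 2)*(k + 3)*(k^2 - 4) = k*(k - 2)^2*(k + 3)*(k + 2)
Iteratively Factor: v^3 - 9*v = (v - 3)*(v^2 + 3*v) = (v - 3)*(v + 3)*(v)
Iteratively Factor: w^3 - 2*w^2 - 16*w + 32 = (w + 4)*(w^2 - 6*w + 8) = (w - 2)*(w + 4)*(w - 4)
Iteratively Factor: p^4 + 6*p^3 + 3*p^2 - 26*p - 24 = (p + 4)*(p^3 + 2*p^2 - 5*p - 6) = (p - 2)*(p + 4)*(p^2 + 4*p + 3) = (p - 2)*(p + 1)*(p + 4)*(p + 3)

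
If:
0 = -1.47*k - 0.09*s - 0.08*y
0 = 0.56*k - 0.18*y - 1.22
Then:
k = 0.321428571428571*y + 2.17857142857143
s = -6.13888888888889*y - 35.5833333333333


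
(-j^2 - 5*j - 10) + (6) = -j^2 - 5*j - 4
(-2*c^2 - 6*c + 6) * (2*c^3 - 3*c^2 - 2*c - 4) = -4*c^5 - 6*c^4 + 34*c^3 + 2*c^2 + 12*c - 24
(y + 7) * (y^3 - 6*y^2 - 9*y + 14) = y^4 + y^3 - 51*y^2 - 49*y + 98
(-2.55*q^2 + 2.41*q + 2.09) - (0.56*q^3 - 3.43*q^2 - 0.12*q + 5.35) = -0.56*q^3 + 0.88*q^2 + 2.53*q - 3.26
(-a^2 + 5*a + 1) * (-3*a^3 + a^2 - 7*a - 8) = 3*a^5 - 16*a^4 + 9*a^3 - 26*a^2 - 47*a - 8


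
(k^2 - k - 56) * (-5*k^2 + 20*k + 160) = -5*k^4 + 25*k^3 + 420*k^2 - 1280*k - 8960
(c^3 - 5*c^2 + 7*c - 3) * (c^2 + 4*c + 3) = c^5 - c^4 - 10*c^3 + 10*c^2 + 9*c - 9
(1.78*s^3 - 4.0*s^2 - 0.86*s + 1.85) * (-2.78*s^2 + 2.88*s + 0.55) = -4.9484*s^5 + 16.2464*s^4 - 8.1502*s^3 - 9.8198*s^2 + 4.855*s + 1.0175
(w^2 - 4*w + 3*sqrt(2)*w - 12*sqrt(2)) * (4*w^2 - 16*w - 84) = 4*w^4 - 32*w^3 + 12*sqrt(2)*w^3 - 96*sqrt(2)*w^2 - 20*w^2 - 60*sqrt(2)*w + 336*w + 1008*sqrt(2)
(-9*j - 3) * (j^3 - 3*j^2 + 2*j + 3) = -9*j^4 + 24*j^3 - 9*j^2 - 33*j - 9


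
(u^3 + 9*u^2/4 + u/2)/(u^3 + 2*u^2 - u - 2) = u*(4*u + 1)/(4*(u^2 - 1))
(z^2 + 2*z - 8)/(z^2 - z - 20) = (z - 2)/(z - 5)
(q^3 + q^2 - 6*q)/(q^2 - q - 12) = q*(q - 2)/(q - 4)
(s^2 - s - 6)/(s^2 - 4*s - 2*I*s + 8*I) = (s^2 - s - 6)/(s^2 - 4*s - 2*I*s + 8*I)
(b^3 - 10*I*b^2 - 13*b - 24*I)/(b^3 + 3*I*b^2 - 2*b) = (b^2 - 11*I*b - 24)/(b*(b + 2*I))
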